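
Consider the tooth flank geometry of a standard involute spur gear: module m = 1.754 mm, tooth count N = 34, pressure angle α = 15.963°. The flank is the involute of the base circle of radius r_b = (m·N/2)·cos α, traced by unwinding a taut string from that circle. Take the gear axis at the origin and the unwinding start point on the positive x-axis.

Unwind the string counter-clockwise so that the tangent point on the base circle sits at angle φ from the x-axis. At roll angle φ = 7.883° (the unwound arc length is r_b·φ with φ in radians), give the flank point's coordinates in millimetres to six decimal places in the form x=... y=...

pitch radius r_p = m·N/2 = 1.754·34/2 = 29.818000
base radius r_b = r_p·cos α = 29.818000·cos 15.963° = 28.668203
roll angle φ = 7.883° = 0.13758430 rad
x = r_b·(cos φ + φ·sin φ) = 28.668203·(0.99055020 + 0.13758430·0.13715065) = 28.938257
y = r_b·(sin φ − φ·cos φ) = 28.668203·(0.13715065 − 0.13758430·0.99055020) = 0.024841

x=28.938257 y=0.024841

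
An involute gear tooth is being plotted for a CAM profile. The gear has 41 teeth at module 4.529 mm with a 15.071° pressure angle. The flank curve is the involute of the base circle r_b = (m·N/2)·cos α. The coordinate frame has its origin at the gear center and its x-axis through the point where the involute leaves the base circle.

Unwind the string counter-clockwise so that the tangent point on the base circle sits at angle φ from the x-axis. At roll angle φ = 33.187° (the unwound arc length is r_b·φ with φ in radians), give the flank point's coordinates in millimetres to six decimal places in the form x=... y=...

pitch radius r_p = m·N/2 = 4.529·41/2 = 92.844500
base radius r_b = r_p·cos α = 92.844500·cos 15.071° = 89.651054
roll angle φ = 33.187° = 0.57922242 rad
x = r_b·(cos φ + φ·sin φ) = 89.651054·(0.83688853 + 0.57922242·0.54737335) = 103.451888
y = r_b·(sin φ − φ·cos φ) = 89.651054·(0.54737335 − 0.57922242·0.83688853) = 5.614734

x=103.451888 y=5.614734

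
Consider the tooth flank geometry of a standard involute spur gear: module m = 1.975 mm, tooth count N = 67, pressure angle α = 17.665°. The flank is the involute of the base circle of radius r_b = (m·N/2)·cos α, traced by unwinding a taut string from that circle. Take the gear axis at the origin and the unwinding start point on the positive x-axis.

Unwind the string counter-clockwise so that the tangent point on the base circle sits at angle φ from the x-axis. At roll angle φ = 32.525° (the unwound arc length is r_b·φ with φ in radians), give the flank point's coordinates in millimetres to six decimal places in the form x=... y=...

pitch radius r_p = m·N/2 = 1.975·67/2 = 66.162500
base radius r_b = r_p·cos α = 66.162500·cos 17.665° = 63.042741
roll angle φ = 32.525° = 0.56766834 rad
x = r_b·(cos φ + φ·sin φ) = 63.042741·(0.84315692 + 0.56766834·0.53766756) = 72.396631
y = r_b·(sin φ − φ·cos φ) = 63.042741·(0.53766756 − 0.56766834·0.84315692) = 3.721669

x=72.396631 y=3.721669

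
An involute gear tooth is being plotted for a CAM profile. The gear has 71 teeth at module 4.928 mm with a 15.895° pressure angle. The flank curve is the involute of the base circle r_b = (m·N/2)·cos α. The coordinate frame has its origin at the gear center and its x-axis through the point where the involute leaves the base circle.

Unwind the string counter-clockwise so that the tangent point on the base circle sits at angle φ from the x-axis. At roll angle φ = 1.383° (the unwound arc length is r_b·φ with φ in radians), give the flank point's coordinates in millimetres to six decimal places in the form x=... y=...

pitch radius r_p = m·N/2 = 4.928·71/2 = 174.944000
base radius r_b = r_p·cos α = 174.944000·cos 15.895° = 168.255053
roll angle φ = 1.383° = 0.02413790 rad
x = r_b·(cos φ + φ·sin φ) = 168.255053·(0.99970869 + 0.02413790·0.02413556) = 168.304062
y = r_b·(sin φ − φ·cos φ) = 168.255053·(0.02413556 − 0.02413790·0.99970869) = 0.000789

x=168.304062 y=0.000789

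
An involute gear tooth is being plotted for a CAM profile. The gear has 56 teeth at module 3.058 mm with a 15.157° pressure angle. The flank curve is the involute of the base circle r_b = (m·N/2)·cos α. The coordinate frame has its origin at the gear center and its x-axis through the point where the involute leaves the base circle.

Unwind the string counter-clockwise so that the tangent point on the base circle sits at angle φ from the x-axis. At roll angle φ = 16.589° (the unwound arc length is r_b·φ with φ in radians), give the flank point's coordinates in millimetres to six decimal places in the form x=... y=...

x=86.037185 y=0.663048

pitch radius r_p = m·N/2 = 3.058·56/2 = 85.624000
base radius r_b = r_p·cos α = 85.624000·cos 15.157° = 82.645397
roll angle φ = 16.589° = 0.28953267 rad
x = r_b·(cos φ + φ·sin φ) = 82.645397·(0.95837741 + 0.28953267·0.28550438) = 86.037185
y = r_b·(sin φ − φ·cos φ) = 82.645397·(0.28550438 − 0.28953267·0.95837741) = 0.663048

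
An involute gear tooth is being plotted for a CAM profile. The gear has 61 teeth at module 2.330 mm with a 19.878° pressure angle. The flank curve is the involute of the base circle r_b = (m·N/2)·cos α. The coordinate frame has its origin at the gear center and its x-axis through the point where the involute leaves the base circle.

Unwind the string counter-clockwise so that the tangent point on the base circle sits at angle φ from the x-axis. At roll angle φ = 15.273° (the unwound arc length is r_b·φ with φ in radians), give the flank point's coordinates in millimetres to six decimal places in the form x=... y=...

pitch radius r_p = m·N/2 = 2.330·61/2 = 71.065000
base radius r_b = r_p·cos α = 71.065000·cos 19.878° = 66.830859
roll angle φ = 15.273° = 0.26656414 rad
x = r_b·(cos φ + φ·sin φ) = 66.830859·(0.96468166 + 0.26656414·0.26341848) = 69.163228
y = r_b·(sin φ − φ·cos φ) = 66.830859·(0.26341848 − 0.26656414·0.96468166) = 0.418959

x=69.163228 y=0.418959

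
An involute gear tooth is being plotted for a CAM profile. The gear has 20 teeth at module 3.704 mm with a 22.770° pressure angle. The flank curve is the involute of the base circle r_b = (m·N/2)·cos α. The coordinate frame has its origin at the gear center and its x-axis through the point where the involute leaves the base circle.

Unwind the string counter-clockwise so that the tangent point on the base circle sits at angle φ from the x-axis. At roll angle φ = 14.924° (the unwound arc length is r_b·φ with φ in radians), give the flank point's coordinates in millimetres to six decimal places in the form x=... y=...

x=35.292330 y=0.199825

pitch radius r_p = m·N/2 = 3.704·20/2 = 37.040000
base radius r_b = r_p·cos α = 37.040000·cos 22.770° = 34.153322
roll angle φ = 14.924° = 0.26047294 rad
x = r_b·(cos φ + φ·sin φ) = 34.153322·(0.96626829 + 0.26047294·0.25753757) = 35.292330
y = r_b·(sin φ − φ·cos φ) = 34.153322·(0.25753757 − 0.26047294·0.96626829) = 0.199825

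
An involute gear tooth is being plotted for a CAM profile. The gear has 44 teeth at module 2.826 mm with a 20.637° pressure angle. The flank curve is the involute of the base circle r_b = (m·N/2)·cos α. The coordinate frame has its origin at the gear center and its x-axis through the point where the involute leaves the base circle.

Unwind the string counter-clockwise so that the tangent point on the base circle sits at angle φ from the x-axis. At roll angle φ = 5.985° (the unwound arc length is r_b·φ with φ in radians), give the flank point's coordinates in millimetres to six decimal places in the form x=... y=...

pitch radius r_p = m·N/2 = 2.826·44/2 = 62.172000
base radius r_b = r_p·cos α = 62.172000·cos 20.637° = 58.182555
roll angle φ = 5.985° = 0.10445796 rad
x = r_b·(cos φ + φ·sin φ) = 58.182555·(0.99454923 + 0.10445796·0.10426809) = 58.499118
y = r_b·(sin φ − φ·cos φ) = 58.182555·(0.10426809 − 0.10445796·0.99454923) = 0.022081

x=58.499118 y=0.022081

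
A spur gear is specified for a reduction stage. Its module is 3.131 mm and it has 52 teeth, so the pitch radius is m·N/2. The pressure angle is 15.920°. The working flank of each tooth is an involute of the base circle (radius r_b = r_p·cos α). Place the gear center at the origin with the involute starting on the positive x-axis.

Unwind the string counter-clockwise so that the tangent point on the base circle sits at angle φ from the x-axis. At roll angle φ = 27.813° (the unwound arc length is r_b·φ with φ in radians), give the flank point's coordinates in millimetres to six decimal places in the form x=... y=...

pitch radius r_p = m·N/2 = 3.131·52/2 = 81.406000
base radius r_b = r_p·cos α = 81.406000·cos 15.920° = 78.283723
roll angle φ = 27.813° = 0.48542842 rad
x = r_b·(cos φ + φ·sin φ) = 78.283723·(0.88447513 + 0.48542842·0.46658733) = 86.970859
y = r_b·(sin φ − φ·cos φ) = 78.283723·(0.46658733 − 0.48542842·0.88447513) = 2.915126

x=86.970859 y=2.915126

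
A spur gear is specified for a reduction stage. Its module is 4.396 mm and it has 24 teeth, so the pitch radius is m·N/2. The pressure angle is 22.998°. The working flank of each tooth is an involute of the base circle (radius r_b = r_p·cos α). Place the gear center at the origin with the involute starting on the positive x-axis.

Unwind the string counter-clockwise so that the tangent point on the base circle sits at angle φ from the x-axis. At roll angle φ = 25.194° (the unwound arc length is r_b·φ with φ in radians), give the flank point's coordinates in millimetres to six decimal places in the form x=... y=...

pitch radius r_p = m·N/2 = 4.396·24/2 = 52.752000
base radius r_b = r_p·cos α = 52.752000·cos 22.998° = 48.559191
roll angle φ = 25.194° = 0.43971825 rad
x = r_b·(cos φ + φ·sin φ) = 48.559191·(0.90487164 + 0.43971825·0.42568454) = 53.029206
y = r_b·(sin φ − φ·cos φ) = 48.559191·(0.42568454 − 0.43971825·0.90487164) = 1.349749

x=53.029206 y=1.349749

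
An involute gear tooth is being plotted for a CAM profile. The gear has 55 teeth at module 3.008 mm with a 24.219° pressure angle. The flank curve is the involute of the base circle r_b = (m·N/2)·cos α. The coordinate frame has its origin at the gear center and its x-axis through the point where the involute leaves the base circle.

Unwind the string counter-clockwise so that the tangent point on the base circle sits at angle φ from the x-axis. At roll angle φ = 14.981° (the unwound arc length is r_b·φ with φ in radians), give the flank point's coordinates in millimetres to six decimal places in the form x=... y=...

pitch radius r_p = m·N/2 = 3.008·55/2 = 82.720000
base radius r_b = r_p·cos α = 82.720000·cos 24.219° = 75.439327
roll angle φ = 14.981° = 0.26146778 rad
x = r_b·(cos φ + φ·sin φ) = 75.439327·(0.96601160 + 0.26146778·0.25849872) = 77.974140
y = r_b·(sin φ − φ·cos φ) = 75.439327·(0.25849872 − 0.26146778·0.96601160) = 0.446436

x=77.974140 y=0.446436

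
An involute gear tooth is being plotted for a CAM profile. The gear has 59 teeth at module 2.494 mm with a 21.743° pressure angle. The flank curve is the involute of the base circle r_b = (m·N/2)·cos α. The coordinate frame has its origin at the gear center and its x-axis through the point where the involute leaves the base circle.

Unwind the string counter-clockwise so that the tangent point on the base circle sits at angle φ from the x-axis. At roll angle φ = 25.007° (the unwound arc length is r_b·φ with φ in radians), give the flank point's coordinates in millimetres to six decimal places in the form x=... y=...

pitch radius r_p = m·N/2 = 2.494·59/2 = 73.573000
base radius r_b = r_p·cos α = 73.573000·cos 21.743° = 68.338636
roll angle φ = 25.007° = 0.43645449 rad
x = r_b·(cos φ + φ·sin φ) = 68.338636·(0.90625615 + 0.43645449·0.42272898) = 74.540921
y = r_b·(sin φ − φ·cos φ) = 68.338636·(0.42272898 − 0.43645449·0.90625615) = 1.858088

x=74.540921 y=1.858088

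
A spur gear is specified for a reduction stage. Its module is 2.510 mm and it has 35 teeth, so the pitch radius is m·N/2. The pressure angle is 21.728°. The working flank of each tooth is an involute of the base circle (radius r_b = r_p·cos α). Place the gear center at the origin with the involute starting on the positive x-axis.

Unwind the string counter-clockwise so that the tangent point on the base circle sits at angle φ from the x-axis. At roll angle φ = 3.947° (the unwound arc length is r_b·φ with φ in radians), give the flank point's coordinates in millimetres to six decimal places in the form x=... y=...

pitch radius r_p = m·N/2 = 2.510·35/2 = 43.925000
base radius r_b = r_p·cos α = 43.925000·cos 21.728° = 40.804206
roll angle φ = 3.947° = 0.06888815 rad
x = r_b·(cos φ + φ·sin φ) = 40.804206·(0.99762815 + 0.06888815·0.06883367) = 40.900911
y = r_b·(sin φ − φ·cos φ) = 40.804206·(0.06883367 − 0.06888815·0.99762815) = 0.004444

x=40.900911 y=0.004444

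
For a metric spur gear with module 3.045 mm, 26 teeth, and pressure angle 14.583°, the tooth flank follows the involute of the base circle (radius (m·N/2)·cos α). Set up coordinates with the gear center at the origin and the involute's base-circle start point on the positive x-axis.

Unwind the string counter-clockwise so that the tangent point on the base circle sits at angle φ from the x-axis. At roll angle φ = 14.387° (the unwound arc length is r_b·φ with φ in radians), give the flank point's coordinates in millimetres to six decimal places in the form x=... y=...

x=39.498498 y=0.200905

pitch radius r_p = m·N/2 = 3.045·26/2 = 39.585000
base radius r_b = r_p·cos α = 39.585000·cos 14.583° = 38.309726
roll angle φ = 14.387° = 0.25110052 rad
x = r_b·(cos φ + φ·sin φ) = 38.309726·(0.96863956 + 0.25110052·0.24847012) = 39.498498
y = r_b·(sin φ − φ·cos φ) = 38.309726·(0.24847012 − 0.25110052·0.96863956) = 0.200905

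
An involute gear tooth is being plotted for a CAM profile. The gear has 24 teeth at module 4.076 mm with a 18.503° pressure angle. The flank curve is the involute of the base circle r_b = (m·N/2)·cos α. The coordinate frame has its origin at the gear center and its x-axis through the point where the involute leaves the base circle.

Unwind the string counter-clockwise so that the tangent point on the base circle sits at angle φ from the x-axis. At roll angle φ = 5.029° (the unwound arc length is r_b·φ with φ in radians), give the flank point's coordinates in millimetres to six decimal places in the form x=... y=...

pitch radius r_p = m·N/2 = 4.076·24/2 = 48.912000
base radius r_b = r_p·cos α = 48.912000·cos 18.503° = 46.383594
roll angle φ = 5.029° = 0.08777261 rad
x = r_b·(cos φ + φ·sin φ) = 46.383594·(0.99615046 + 0.08777261·0.08765995) = 46.561920
y = r_b·(sin φ − φ·cos φ) = 46.383594·(0.08765995 − 0.08777261·0.99615046) = 0.010447

x=46.561920 y=0.010447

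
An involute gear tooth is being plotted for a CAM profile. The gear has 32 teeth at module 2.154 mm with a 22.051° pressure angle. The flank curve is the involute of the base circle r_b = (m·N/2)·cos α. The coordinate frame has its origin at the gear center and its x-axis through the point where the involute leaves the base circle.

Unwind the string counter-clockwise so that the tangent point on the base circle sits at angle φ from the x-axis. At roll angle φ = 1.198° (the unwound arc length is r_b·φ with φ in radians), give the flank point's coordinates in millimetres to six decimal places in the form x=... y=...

x=31.949942 y=0.000097

pitch radius r_p = m·N/2 = 2.154·32/2 = 34.464000
base radius r_b = r_p·cos α = 34.464000·cos 22.051° = 31.942960
roll angle φ = 1.198° = 0.02090904 rad
x = r_b·(cos φ + φ·sin φ) = 31.942960·(0.99978141 + 0.02090904·0.02090752) = 31.949942
y = r_b·(sin φ − φ·cos φ) = 31.942960·(0.02090752 − 0.02090904·0.99978141) = 0.000097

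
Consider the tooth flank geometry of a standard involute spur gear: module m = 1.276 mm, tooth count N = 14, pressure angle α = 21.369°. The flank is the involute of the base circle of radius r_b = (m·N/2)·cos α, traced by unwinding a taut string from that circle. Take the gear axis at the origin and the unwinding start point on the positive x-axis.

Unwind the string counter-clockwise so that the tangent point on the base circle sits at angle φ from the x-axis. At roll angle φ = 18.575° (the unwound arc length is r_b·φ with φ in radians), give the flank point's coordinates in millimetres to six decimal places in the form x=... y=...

x=8.743652 y=0.093485

pitch radius r_p = m·N/2 = 1.276·14/2 = 8.932000
base radius r_b = r_p·cos α = 8.932000·cos 21.369° = 8.317953
roll angle φ = 18.575° = 0.32419491 rad
x = r_b·(cos φ + φ·sin φ) = 8.317953·(0.94790749 + 0.32419491·0.31854574) = 8.743652
y = r_b·(sin φ − φ·cos φ) = 8.317953·(0.31854574 − 0.32419491·0.94790749) = 0.093485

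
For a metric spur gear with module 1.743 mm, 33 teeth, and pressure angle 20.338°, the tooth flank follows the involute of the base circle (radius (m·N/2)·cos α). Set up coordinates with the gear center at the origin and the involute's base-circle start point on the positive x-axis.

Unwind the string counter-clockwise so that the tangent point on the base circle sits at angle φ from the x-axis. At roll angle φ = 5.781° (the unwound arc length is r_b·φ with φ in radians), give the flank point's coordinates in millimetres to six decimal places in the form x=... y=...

x=27.103508 y=0.009224

pitch radius r_p = m·N/2 = 1.743·33/2 = 28.759500
base radius r_b = r_p·cos α = 28.759500·cos 20.338° = 26.966593
roll angle φ = 5.781° = 0.10089748 rad
x = r_b·(cos φ + φ·sin φ) = 26.966593·(0.99491417 + 0.10089748·0.10072638) = 27.103508
y = r_b·(sin φ − φ·cos φ) = 26.966593·(0.10072638 − 0.10089748·0.99491417) = 0.009224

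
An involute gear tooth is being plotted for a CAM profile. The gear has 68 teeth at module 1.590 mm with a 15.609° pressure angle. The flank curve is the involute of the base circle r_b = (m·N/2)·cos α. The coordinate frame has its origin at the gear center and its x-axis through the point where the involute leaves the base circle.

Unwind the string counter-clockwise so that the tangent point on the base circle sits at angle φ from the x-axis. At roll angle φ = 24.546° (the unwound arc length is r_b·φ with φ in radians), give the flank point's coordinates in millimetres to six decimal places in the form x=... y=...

x=56.627243 y=1.339732

pitch radius r_p = m·N/2 = 1.590·68/2 = 54.060000
base radius r_b = r_p·cos α = 54.060000·cos 15.609° = 52.066284
roll angle φ = 24.546° = 0.42840852 rad
x = r_b·(cos φ + φ·sin φ) = 52.066284·(0.90962804 + 0.42840852·0.41542367) = 56.627243
y = r_b·(sin φ − φ·cos φ) = 52.066284·(0.41542367 − 0.42840852·0.90962804) = 1.339732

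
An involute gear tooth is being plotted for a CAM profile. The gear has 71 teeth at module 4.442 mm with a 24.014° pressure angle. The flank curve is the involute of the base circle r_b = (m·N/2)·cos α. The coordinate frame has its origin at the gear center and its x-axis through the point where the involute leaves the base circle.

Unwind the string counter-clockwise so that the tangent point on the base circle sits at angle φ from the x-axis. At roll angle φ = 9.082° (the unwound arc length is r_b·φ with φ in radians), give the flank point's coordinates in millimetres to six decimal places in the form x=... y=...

pitch radius r_p = m·N/2 = 4.442·71/2 = 157.691000
base radius r_b = r_p·cos α = 157.691000·cos 24.014° = 144.042220
roll angle φ = 9.082° = 0.15851080 rad
x = r_b·(cos φ + φ·sin φ) = 144.042220·(0.98746344 + 0.15851080·0.15784785) = 145.840449
y = r_b·(sin φ − φ·cos φ) = 144.042220·(0.15784785 − 0.15851080·0.98746344) = 0.190745

x=145.840449 y=0.190745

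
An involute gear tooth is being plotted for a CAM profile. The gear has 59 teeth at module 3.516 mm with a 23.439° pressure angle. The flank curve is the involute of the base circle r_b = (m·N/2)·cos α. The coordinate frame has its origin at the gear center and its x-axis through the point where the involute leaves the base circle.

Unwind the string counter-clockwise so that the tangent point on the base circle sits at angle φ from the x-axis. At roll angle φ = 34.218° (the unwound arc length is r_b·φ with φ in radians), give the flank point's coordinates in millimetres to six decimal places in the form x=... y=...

pitch radius r_p = m·N/2 = 3.516·59/2 = 103.722000
base radius r_b = r_p·cos α = 103.722000·cos 23.439° = 95.163284
roll angle φ = 34.218° = 0.59721676 rad
x = r_b·(cos φ + φ·sin φ) = 95.163284·(0.82690395 + 0.59721676·0.56234319) = 110.650607
y = r_b·(sin φ − φ·cos φ) = 95.163284·(0.56234319 − 0.59721676·0.82690395) = 6.518902

x=110.650607 y=6.518902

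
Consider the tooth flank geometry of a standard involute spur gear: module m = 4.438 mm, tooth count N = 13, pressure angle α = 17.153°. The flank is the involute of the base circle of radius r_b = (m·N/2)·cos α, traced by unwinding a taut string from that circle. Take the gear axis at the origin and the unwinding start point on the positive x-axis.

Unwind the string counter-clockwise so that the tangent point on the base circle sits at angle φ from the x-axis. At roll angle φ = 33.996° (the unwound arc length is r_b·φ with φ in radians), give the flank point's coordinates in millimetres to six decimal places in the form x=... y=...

pitch radius r_p = m·N/2 = 4.438·13/2 = 28.847000
base radius r_b = r_p·cos α = 28.847000·cos 17.153° = 27.563903
roll angle φ = 33.996° = 0.59334213 rad
x = r_b·(cos φ + φ·sin φ) = 27.563903·(0.82907661 + 0.59334213·0.55913502) = 31.997143
y = r_b·(sin φ − φ·cos φ) = 27.563903·(0.55913502 − 0.59334213·0.82907661) = 1.852541

x=31.997143 y=1.852541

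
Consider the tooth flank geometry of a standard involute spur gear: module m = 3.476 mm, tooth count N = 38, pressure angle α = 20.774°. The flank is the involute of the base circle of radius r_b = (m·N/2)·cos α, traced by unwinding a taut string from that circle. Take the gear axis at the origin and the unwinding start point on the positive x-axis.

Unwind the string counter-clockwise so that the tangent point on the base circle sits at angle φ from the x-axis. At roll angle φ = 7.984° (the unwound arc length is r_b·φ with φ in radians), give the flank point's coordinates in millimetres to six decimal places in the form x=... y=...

x=62.346877 y=0.055586

pitch radius r_p = m·N/2 = 3.476·38/2 = 66.044000
base radius r_b = r_p·cos α = 66.044000·cos 20.774° = 61.750263
roll angle φ = 7.984° = 0.13934709 rad
x = r_b·(cos φ + φ·sin φ) = 61.750263·(0.99030689 + 0.13934709·0.13889656) = 62.346877
y = r_b·(sin φ − φ·cos φ) = 61.750263·(0.13889656 − 0.13934709·0.99030689) = 0.055586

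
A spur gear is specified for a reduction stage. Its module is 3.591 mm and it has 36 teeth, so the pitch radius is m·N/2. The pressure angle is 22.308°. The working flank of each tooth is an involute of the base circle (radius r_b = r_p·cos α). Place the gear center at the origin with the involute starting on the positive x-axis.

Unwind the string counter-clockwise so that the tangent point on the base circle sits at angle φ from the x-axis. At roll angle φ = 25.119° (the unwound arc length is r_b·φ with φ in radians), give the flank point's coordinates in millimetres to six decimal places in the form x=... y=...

x=65.273960 y=1.647596

pitch radius r_p = m·N/2 = 3.591·36/2 = 64.638000
base radius r_b = r_p·cos α = 64.638000·cos 22.308° = 59.800281
roll angle φ = 25.119° = 0.43840925 rad
x = r_b·(cos φ + φ·sin φ) = 59.800281·(0.90542808 + 0.43840925·0.42449970) = 65.273960
y = r_b·(sin φ − φ·cos φ) = 59.800281·(0.42449970 − 0.43840925·0.90542808) = 1.647596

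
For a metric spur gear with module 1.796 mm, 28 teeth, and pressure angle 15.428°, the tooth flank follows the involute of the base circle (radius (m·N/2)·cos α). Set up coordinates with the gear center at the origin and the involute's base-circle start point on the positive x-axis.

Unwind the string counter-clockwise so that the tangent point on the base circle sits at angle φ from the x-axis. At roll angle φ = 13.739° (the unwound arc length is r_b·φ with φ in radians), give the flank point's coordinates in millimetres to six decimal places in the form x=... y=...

x=24.924800 y=0.110757

pitch radius r_p = m·N/2 = 1.796·28/2 = 25.144000
base radius r_b = r_p·cos α = 25.144000·cos 15.428° = 24.237949
roll angle φ = 13.739° = 0.23979079 rad
x = r_b·(cos φ + φ·sin φ) = 24.237949·(0.97138768 + 0.23979079·0.23749940) = 24.924800
y = r_b·(sin φ − φ·cos φ) = 24.237949·(0.23749940 − 0.23979079·0.97138768) = 0.110757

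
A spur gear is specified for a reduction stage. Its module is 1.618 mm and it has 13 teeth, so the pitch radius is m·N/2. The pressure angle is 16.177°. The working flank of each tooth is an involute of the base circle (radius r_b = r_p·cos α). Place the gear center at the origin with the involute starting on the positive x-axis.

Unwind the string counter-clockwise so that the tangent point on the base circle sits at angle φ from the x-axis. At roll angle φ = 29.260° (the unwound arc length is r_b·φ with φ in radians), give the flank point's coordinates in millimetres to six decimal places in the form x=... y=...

x=11.333051 y=0.436829

pitch radius r_p = m·N/2 = 1.618·13/2 = 10.517000
base radius r_b = r_p·cos α = 10.517000·cos 16.177° = 10.100586
roll angle φ = 29.260° = 0.51068334 rad
x = r_b·(cos φ + φ·sin φ) = 10.100586·(0.87241071 + 0.51068334·0.48877351) = 11.333051
y = r_b·(sin φ − φ·cos φ) = 10.100586·(0.48877351 − 0.51068334·0.87241071) = 0.436829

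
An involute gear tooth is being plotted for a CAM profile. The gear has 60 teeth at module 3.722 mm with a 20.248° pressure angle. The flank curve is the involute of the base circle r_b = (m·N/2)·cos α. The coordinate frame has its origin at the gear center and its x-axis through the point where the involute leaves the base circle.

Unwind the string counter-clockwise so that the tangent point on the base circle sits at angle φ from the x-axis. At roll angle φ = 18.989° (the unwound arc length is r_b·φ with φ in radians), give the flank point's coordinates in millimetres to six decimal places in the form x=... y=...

x=110.356154 y=1.257286

pitch radius r_p = m·N/2 = 3.722·60/2 = 111.660000
base radius r_b = r_p·cos α = 111.660000·cos 20.248° = 104.759794
roll angle φ = 18.989° = 0.33142057 rad
x = r_b·(cos φ + φ·sin φ) = 104.759794·(0.94558106 + 0.33142057·0.32538662) = 110.356154
y = r_b·(sin φ − φ·cos φ) = 104.759794·(0.32538662 − 0.33142057·0.94558106) = 1.257286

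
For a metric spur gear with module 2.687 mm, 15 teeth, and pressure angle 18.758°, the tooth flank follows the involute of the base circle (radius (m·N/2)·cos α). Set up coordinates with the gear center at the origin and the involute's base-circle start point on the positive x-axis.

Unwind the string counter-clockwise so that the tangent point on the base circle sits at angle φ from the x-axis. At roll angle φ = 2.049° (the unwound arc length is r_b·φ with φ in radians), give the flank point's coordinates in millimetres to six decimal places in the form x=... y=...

x=19.094303 y=0.000291

pitch radius r_p = m·N/2 = 2.687·15/2 = 20.152500
base radius r_b = r_p·cos α = 20.152500·cos 18.758° = 19.082105
roll angle φ = 2.049° = 0.03576180 rad
x = r_b·(cos φ + φ·sin φ) = 19.082105·(0.99936062 + 0.03576180·0.03575417) = 19.094303
y = r_b·(sin φ − φ·cos φ) = 19.082105·(0.03575417 − 0.03576180·0.99936062) = 0.000291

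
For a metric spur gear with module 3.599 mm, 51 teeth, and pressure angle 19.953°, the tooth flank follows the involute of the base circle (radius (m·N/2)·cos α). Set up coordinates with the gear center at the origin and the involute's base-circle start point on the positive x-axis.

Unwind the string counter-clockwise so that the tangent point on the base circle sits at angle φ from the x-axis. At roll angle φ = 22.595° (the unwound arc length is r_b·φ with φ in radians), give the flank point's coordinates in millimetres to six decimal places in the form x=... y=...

x=92.714888 y=1.736265

pitch radius r_p = m·N/2 = 3.599·51/2 = 91.774500
base radius r_b = r_p·cos α = 91.774500·cos 19.953° = 86.265540
roll angle φ = 22.595° = 0.39435714 rad
x = r_b·(cos φ + φ·sin φ) = 86.265540·(0.92324375 + 0.39435714·0.38421476) = 92.714888
y = r_b·(sin φ − φ·cos φ) = 86.265540·(0.38421476 − 0.39435714·0.92324375) = 1.736265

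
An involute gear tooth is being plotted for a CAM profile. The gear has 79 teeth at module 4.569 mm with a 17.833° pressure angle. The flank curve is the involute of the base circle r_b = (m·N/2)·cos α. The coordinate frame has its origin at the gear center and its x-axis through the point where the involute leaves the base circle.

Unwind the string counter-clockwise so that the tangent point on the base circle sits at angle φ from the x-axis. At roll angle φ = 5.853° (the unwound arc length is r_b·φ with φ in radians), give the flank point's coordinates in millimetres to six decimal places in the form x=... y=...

x=172.698315 y=0.060986

pitch radius r_p = m·N/2 = 4.569·79/2 = 180.475500
base radius r_b = r_p·cos α = 180.475500·cos 17.833° = 171.804224
roll angle φ = 5.853° = 0.10215412 rad
x = r_b·(cos φ + φ·sin φ) = 171.804224·(0.99478680 + 0.10215412·0.10197654) = 172.698315
y = r_b·(sin φ − φ·cos φ) = 171.804224·(0.10197654 − 0.10215412·0.99478680) = 0.060986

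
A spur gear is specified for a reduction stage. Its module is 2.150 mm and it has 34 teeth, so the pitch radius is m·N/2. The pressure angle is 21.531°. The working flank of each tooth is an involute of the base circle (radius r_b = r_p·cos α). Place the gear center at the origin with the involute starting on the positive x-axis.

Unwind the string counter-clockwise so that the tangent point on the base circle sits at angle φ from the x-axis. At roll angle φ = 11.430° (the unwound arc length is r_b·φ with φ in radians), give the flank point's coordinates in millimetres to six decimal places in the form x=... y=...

pitch radius r_p = m·N/2 = 2.150·34/2 = 36.550000
base radius r_b = r_p·cos α = 36.550000·cos 21.531° = 33.999509
roll angle φ = 11.430° = 0.19949113 rad
x = r_b·(cos φ + φ·sin φ) = 33.999509·(0.98016755 + 0.19949113·0.19817058) = 34.669328
y = r_b·(sin φ − φ·cos φ) = 33.999509·(0.19817058 − 0.19949113·0.98016755) = 0.089618

x=34.669328 y=0.089618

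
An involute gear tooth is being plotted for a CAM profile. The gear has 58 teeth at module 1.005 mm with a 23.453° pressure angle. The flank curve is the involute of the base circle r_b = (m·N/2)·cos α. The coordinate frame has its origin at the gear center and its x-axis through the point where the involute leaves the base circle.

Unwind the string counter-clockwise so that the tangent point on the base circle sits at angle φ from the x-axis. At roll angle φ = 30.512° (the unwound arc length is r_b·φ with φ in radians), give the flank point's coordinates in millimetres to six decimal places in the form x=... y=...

pitch radius r_p = m·N/2 = 1.005·58/2 = 29.145000
base radius r_b = r_p·cos α = 29.145000·cos 23.453° = 26.737240
roll angle φ = 30.512° = 0.53253486 rad
x = r_b·(cos φ + φ·sin φ) = 26.737240·(0.86152284 + 0.53253486·0.50771881) = 30.263904
y = r_b·(sin φ − φ·cos φ) = 26.737240·(0.50771881 − 0.53253486·0.86152284) = 1.308196

x=30.263904 y=1.308196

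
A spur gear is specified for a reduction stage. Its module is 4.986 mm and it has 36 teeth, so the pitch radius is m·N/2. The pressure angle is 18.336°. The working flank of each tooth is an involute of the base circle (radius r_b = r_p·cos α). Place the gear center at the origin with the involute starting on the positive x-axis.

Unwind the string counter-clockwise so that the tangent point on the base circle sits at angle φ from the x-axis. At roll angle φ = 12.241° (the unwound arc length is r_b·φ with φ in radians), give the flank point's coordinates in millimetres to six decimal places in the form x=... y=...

x=87.113443 y=0.275660

pitch radius r_p = m·N/2 = 4.986·36/2 = 89.748000
base radius r_b = r_p·cos α = 89.748000·cos 18.336° = 85.191315
roll angle φ = 12.241° = 0.21364575 rad
x = r_b·(cos φ + φ·sin φ) = 85.191315·(0.97726442 + 0.21364575·0.21202417) = 87.113443
y = r_b·(sin φ − φ·cos φ) = 85.191315·(0.21202417 − 0.21364575·0.97726442) = 0.275660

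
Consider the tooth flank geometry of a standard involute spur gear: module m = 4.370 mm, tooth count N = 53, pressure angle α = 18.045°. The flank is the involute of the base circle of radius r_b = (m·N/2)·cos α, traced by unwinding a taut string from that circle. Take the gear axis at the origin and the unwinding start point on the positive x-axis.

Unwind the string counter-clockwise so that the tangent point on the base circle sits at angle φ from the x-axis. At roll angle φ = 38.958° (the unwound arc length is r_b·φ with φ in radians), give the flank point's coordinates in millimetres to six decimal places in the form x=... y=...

pitch radius r_p = m·N/2 = 4.370·53/2 = 115.805000
base radius r_b = r_p·cos α = 115.805000·cos 18.045° = 110.108960
roll angle φ = 38.958° = 0.67994537 rad
x = r_b·(cos φ + φ·sin φ) = 110.108960·(0.77760707 + 0.67994537·0.62875054) = 132.694850
y = r_b·(sin φ − φ·cos φ) = 110.108960·(0.62875054 − 0.67994537·0.77760707) = 11.013122

x=132.694850 y=11.013122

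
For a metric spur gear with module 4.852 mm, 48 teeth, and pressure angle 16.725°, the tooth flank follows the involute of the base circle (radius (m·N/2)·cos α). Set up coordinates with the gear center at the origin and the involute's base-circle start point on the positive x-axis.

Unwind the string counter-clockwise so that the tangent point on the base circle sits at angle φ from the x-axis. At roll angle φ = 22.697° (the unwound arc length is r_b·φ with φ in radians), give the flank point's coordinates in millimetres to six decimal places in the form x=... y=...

pitch radius r_p = m·N/2 = 4.852·48/2 = 116.448000
base radius r_b = r_p·cos α = 116.448000·cos 16.725° = 111.521902
roll angle φ = 22.697° = 0.39613738 rad
x = r_b·(cos φ + φ·sin φ) = 111.521902·(0.92255829 + 0.39613738·0.38585774) = 119.931877
y = r_b·(sin φ − φ·cos φ) = 111.521902·(0.38585774 − 0.39613738·0.92255829) = 2.274814

x=119.931877 y=2.274814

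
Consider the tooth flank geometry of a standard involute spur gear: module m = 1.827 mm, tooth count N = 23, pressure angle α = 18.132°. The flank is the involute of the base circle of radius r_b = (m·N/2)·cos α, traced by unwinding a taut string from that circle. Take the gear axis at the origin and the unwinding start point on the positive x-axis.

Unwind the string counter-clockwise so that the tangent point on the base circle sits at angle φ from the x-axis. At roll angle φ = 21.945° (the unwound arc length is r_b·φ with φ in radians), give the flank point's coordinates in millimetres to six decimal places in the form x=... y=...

x=21.378462 y=0.368510

pitch radius r_p = m·N/2 = 1.827·23/2 = 21.010500
base radius r_b = r_p·cos α = 21.010500·cos 18.132° = 19.967162
roll angle φ = 21.945° = 0.38301250 rad
x = r_b·(cos φ + φ·sin φ) = 19.967162·(0.92754302 + 0.38301250·0.37371639) = 21.378462
y = r_b·(sin φ − φ·cos φ) = 19.967162·(0.37371639 − 0.38301250·0.92754302) = 0.368510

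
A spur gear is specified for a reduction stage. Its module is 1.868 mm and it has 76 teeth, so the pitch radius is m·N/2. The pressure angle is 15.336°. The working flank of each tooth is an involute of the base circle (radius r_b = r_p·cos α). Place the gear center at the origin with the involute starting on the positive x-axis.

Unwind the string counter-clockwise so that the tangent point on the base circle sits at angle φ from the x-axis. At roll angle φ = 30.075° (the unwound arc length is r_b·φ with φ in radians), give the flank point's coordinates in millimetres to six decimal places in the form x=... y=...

pitch radius r_p = m·N/2 = 1.868·76/2 = 70.984000
base radius r_b = r_p·cos α = 70.984000·cos 15.336° = 68.456361
roll angle φ = 30.075° = 0.52490777 rad
x = r_b·(cos φ + φ·sin φ) = 68.456361·(0.86537016 + 0.52490777·0.50113320) = 77.247450
y = r_b·(sin φ − φ·cos φ) = 68.456361·(0.50113320 − 0.52490777·0.86537016) = 3.210170

x=77.247450 y=3.210170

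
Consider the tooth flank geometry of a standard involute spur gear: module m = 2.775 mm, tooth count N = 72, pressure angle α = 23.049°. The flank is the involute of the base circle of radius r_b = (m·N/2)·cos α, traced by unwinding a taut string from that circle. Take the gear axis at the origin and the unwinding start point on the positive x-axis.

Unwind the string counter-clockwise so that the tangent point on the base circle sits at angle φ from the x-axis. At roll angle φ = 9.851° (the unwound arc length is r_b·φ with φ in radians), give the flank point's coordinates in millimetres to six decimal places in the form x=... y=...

x=93.273680 y=0.155275

pitch radius r_p = m·N/2 = 2.775·72/2 = 99.900000
base radius r_b = r_p·cos α = 99.900000·cos 23.049° = 91.925019
roll angle φ = 9.851° = 0.17193238 rad
x = r_b·(cos φ + φ·sin φ) = 91.925019·(0.98525600 + 0.17193238·0.17108656) = 93.273680
y = r_b·(sin φ − φ·cos φ) = 91.925019·(0.17108656 − 0.17193238·0.98525600) = 0.155275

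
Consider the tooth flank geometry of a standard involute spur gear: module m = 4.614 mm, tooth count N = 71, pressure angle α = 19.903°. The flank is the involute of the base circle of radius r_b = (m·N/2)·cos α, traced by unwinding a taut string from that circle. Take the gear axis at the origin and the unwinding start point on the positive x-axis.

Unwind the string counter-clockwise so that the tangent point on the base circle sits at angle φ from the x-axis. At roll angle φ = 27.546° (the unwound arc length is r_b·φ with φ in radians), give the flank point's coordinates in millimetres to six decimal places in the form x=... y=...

pitch radius r_p = m·N/2 = 4.614·71/2 = 163.797000
base radius r_b = r_p·cos α = 163.797000·cos 19.903° = 154.013455
roll angle φ = 27.546° = 0.48076840 rad
x = r_b·(cos φ + φ·sin φ) = 154.013455·(0.88663983 + 0.48076840·0.46246060) = 170.797267
y = r_b·(sin φ − φ·cos φ) = 154.013455·(0.46246060 − 0.48076840·0.88663983) = 5.574085

x=170.797267 y=5.574085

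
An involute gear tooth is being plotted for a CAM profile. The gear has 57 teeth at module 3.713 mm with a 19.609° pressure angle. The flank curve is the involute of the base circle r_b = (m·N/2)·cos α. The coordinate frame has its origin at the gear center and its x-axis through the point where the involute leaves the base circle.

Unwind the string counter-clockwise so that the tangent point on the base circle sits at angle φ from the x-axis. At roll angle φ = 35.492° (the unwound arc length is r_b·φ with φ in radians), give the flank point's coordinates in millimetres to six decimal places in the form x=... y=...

x=117.012770 y=7.599202

pitch radius r_p = m·N/2 = 3.713·57/2 = 105.820500
base radius r_b = r_p·cos α = 105.820500·cos 19.609° = 99.683413
roll angle φ = 35.492° = 0.61945226 rad
x = r_b·(cos φ + φ·sin φ) = 99.683413·(0.81419659 + 0.61945226·0.58058928) = 117.012770
y = r_b·(sin φ − φ·cos φ) = 99.683413·(0.58058928 − 0.61945226·0.81419659) = 7.599202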